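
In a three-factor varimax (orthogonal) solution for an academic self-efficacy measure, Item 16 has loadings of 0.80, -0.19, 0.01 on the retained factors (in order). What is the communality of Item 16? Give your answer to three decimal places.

0.676

h² = 0.80² + (-0.19)² + 0.01² = 0.6400 + 0.0361 + 0.0001 = 0.6762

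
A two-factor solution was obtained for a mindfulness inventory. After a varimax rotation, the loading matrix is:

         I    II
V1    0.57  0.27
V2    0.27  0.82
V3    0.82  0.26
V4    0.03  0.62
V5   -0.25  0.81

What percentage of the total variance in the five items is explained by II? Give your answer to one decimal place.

37.1%

SS loadings for II = 0.27² + 0.82² + 0.26² + 0.62² + 0.81² = 1.8534
With 5 standardized items, total variance = 5. Proportion = 1.8534/5 = 0.3707 → 37.07%.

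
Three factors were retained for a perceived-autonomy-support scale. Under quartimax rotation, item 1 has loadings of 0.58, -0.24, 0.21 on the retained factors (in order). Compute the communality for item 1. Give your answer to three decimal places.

0.438

h² = 0.58² + (-0.24)² + 0.21² = 0.3364 + 0.0576 + 0.0441 = 0.4381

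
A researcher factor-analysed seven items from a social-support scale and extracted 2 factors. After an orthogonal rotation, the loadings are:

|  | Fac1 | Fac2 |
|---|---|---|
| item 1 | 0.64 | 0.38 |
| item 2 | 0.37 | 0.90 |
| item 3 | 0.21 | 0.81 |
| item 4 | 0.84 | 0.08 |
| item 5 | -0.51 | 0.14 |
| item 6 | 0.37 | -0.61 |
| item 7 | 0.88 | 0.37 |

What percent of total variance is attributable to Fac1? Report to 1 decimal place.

35.3%

SS loadings for Fac1 = 0.64² + 0.37² + 0.21² + 0.84² + (-0.51)² + 0.37² + 0.88² = 2.4676
With 7 standardized items, total variance = 7. Proportion = 2.4676/7 = 0.3525 → 35.25%.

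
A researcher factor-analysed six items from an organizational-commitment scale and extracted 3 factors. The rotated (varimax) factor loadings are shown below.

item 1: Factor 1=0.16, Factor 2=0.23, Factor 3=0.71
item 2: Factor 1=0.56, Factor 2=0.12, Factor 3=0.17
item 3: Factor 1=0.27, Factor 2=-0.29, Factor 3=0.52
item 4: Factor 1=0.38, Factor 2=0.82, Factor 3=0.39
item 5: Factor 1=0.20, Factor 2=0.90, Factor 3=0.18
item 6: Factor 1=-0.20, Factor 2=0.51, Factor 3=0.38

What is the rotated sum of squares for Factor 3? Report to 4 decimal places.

SS loadings for Factor 3 = 0.71² + 0.17² + 0.52² + 0.39² + 0.18² + 0.38² = 0.5041 + 0.0289 + 0.2704 + 0.1521 + 0.0324 + 0.1444 = 1.1323

1.1323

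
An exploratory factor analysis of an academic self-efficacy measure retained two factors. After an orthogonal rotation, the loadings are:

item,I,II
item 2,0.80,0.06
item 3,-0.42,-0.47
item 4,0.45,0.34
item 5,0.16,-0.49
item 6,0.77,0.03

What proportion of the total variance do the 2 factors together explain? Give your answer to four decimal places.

SS loadings by factor: 1.6374, 0.5811; total = 2.2185.
Total variance with 5 standardized items is 5, so the solution explains 2.2185/5 = 0.4437.

0.4437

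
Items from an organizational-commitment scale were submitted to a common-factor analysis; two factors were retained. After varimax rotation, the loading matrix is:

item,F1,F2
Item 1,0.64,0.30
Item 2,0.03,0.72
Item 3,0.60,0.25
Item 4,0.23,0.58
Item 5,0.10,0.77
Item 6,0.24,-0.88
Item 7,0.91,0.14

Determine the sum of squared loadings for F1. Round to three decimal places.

SS loadings for F1 = 0.64² + 0.03² + 0.60² + 0.23² + 0.10² + 0.24² + 0.91² = 0.4096 + 0.0009 + 0.3600 + 0.0529 + 0.0100 + 0.0576 + 0.8281 = 1.7191

1.719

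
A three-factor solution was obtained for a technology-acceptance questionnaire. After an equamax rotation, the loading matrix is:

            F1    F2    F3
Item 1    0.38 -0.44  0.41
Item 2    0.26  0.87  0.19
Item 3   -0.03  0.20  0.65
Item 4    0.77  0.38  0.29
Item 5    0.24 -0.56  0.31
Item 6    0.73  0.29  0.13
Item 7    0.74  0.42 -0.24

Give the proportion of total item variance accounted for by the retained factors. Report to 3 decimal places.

Communalities: 0.5061, 0.8606, 0.4634, 0.8214, 0.4673, 0.6339, 0.7816; Σh² = 4.5343.
Total variance with 7 standardized items is 7, so the solution explains 4.5343/7 = 0.6478.

0.648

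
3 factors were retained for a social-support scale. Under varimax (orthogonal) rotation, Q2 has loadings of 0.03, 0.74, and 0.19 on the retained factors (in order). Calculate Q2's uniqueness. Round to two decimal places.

h² = 0.03² + 0.74² + 0.19² = 0.0009 + 0.5476 + 0.0361 = 0.5846
Uniqueness u² = 1 − h² = 1 − 0.5846 = 0.4154

0.42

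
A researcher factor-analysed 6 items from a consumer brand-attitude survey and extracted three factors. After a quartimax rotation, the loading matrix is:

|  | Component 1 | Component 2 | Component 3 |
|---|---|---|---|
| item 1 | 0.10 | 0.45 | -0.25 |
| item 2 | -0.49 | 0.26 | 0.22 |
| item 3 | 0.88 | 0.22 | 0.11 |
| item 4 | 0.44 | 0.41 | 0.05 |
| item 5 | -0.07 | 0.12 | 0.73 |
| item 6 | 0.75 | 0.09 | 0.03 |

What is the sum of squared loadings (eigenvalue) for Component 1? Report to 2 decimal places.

SS loadings for Component 1 = 0.10² + (-0.49)² + 0.88² + 0.44² + (-0.07)² + 0.75² = 0.0100 + 0.2401 + 0.7744 + 0.1936 + 0.0049 + 0.5625 = 1.7855

1.79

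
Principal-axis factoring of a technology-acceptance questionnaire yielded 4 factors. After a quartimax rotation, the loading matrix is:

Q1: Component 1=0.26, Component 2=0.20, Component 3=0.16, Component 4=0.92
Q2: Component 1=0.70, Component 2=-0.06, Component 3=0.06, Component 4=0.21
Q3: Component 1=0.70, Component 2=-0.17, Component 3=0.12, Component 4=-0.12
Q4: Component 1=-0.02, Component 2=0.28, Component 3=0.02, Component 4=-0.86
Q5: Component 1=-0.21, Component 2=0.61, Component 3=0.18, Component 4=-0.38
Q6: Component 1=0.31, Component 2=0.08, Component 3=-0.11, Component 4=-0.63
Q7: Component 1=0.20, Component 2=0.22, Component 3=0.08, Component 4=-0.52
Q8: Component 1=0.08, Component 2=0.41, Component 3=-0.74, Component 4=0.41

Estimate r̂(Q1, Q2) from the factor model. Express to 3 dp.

r̂ = Σ λ_i·λ_j across factors = (0.26)(0.70) + (0.20)(-0.06) + (0.16)(0.06) + (0.92)(0.21)
  = +0.1820 -0.0120 +0.0096 +0.1932 = 0.3728

0.373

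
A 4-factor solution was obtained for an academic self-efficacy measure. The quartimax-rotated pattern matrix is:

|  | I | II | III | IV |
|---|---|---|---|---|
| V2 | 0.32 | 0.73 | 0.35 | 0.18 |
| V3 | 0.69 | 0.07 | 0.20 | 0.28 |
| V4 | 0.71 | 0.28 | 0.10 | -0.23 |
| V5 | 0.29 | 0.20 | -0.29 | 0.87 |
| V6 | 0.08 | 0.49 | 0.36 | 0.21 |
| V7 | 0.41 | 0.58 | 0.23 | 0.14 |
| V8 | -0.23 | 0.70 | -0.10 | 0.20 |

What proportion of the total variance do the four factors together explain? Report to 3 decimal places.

0.656

SS loadings by factor: 1.3941, 1.7227, 0.4491, 1.0243; total = 4.5902.
Total variance with 7 standardized items is 7, so the solution explains 4.5902/7 = 0.6557.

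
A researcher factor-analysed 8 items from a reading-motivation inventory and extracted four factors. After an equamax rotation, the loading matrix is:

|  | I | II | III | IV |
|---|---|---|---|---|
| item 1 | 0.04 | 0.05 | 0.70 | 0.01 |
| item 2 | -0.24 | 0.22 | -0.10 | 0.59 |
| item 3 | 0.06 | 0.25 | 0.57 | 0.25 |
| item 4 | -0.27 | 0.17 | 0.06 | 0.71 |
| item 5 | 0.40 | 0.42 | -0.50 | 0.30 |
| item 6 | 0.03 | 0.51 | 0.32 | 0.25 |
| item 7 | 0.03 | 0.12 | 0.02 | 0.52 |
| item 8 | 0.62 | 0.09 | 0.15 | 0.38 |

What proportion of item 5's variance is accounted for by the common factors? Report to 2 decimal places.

0.68

h² = 0.40² + 0.42² + (-0.50)² + 0.30² = 0.1600 + 0.1764 + 0.2500 + 0.0900 = 0.6764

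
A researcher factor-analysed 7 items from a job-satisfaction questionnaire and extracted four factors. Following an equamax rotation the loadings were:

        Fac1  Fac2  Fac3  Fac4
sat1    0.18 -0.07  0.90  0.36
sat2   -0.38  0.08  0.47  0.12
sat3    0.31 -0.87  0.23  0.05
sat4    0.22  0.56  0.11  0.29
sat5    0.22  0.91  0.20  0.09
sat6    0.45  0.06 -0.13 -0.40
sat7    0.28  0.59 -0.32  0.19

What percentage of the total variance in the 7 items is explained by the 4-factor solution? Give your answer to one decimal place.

Communalities: 0.9769, 0.3861, 0.9084, 0.4582, 0.9246, 0.3830, 0.5650; Σh² = 4.6022.
Total variance with 7 standardized items is 7, so the solution explains 4.6022/7 = 0.6575 = 65.75%.

65.7%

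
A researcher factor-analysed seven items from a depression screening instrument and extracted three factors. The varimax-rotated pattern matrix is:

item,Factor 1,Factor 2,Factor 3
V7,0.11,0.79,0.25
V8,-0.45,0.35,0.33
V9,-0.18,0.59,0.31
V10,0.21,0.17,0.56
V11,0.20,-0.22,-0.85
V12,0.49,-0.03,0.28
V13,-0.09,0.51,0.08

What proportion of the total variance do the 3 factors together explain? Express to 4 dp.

SS loadings by factor: 0.5793, 1.4330, 1.3884; total = 3.4007.
Total variance with 7 standardized items is 7, so the solution explains 3.4007/7 = 0.4858.

0.4858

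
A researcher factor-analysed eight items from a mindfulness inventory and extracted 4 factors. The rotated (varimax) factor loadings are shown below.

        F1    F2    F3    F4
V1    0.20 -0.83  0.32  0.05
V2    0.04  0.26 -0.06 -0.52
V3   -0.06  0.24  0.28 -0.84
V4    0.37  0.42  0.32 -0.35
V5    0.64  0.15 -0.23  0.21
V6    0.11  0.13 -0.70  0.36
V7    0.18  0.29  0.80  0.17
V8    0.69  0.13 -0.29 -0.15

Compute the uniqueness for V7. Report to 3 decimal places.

0.215

h² = 0.18² + 0.29² + 0.80² + 0.17² = 0.0324 + 0.0841 + 0.6400 + 0.0289 = 0.7854
Uniqueness u² = 1 − h² = 1 − 0.7854 = 0.2146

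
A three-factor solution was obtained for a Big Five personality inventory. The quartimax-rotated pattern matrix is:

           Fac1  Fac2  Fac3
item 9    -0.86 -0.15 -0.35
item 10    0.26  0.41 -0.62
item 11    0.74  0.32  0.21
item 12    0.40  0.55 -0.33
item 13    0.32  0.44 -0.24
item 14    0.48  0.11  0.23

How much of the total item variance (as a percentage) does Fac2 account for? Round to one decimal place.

13.4%

SS loadings for Fac2 = (-0.15)² + 0.41² + 0.32² + 0.55² + 0.44² + 0.11² = 0.8012
With 6 standardized items, total variance = 6. Proportion = 0.8012/6 = 0.1335 → 13.35%.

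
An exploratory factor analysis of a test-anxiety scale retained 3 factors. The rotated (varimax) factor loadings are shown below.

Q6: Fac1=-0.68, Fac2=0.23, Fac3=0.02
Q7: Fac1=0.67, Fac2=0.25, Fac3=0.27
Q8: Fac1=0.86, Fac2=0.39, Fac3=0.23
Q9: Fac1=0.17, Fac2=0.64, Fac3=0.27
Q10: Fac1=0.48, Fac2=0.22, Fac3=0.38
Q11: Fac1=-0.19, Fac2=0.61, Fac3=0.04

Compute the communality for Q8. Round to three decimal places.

0.945

h² = 0.86² + 0.39² + 0.23² = 0.7396 + 0.1521 + 0.0529 = 0.9446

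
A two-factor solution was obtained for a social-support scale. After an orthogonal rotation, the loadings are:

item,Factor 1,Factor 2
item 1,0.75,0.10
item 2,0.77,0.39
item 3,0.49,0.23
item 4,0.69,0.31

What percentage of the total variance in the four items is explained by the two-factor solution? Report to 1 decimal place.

54.6%

SS loadings by factor: 1.8716, 0.3111; total = 2.1827.
Total variance with 4 standardized items is 4, so the solution explains 2.1827/4 = 0.5457 = 54.57%.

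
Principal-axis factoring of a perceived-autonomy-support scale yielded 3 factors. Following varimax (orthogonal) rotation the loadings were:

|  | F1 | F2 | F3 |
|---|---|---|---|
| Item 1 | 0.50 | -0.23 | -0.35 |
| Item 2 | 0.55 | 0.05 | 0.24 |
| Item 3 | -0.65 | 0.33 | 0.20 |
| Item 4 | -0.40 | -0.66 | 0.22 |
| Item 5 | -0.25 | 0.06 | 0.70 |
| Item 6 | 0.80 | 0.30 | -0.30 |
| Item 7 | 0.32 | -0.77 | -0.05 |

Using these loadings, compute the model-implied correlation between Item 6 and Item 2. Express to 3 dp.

0.383

r̂ = Σ λ_i·λ_j across factors = (0.80)(0.55) + (0.30)(0.05) + (-0.30)(0.24)
  = +0.4400 +0.0150 -0.0720 = 0.3830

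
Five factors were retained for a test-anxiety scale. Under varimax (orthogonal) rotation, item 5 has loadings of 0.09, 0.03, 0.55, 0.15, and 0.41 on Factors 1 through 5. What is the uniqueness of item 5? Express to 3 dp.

h² = 0.09² + 0.03² + 0.55² + 0.15² + 0.41² = 0.0081 + 0.0009 + 0.3025 + 0.0225 + 0.1681 = 0.5021
Uniqueness u² = 1 − h² = 1 − 0.5021 = 0.4979

0.498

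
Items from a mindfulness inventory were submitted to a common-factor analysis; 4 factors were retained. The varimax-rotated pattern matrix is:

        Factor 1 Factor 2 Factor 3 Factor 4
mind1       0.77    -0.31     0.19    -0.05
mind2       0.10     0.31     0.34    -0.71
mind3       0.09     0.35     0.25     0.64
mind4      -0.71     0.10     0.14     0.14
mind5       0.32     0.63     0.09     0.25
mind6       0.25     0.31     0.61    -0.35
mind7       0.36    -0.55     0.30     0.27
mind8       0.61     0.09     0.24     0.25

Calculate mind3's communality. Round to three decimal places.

0.603

h² = 0.09² + 0.35² + 0.25² + 0.64² = 0.0081 + 0.1225 + 0.0625 + 0.4096 = 0.6027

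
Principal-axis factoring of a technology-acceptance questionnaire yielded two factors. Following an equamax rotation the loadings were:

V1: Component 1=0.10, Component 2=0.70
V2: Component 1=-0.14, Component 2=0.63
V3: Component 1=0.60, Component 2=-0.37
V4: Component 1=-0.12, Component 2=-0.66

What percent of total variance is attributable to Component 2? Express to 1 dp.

SS loadings for Component 2 = 0.70² + 0.63² + (-0.37)² + (-0.66)² = 1.4594
With 4 standardized items, total variance = 4. Proportion = 1.4594/4 = 0.3649 → 36.48%.

36.5%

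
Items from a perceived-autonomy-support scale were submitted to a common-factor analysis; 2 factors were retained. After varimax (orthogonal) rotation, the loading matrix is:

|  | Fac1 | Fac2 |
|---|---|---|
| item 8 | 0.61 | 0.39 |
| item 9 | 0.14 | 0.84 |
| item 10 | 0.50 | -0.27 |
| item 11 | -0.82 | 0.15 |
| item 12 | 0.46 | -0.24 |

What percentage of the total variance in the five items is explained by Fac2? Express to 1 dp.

20.2%

SS loadings for Fac2 = 0.39² + 0.84² + (-0.27)² + 0.15² + (-0.24)² = 1.0107
With 5 standardized items, total variance = 5. Proportion = 1.0107/5 = 0.2021 → 20.21%.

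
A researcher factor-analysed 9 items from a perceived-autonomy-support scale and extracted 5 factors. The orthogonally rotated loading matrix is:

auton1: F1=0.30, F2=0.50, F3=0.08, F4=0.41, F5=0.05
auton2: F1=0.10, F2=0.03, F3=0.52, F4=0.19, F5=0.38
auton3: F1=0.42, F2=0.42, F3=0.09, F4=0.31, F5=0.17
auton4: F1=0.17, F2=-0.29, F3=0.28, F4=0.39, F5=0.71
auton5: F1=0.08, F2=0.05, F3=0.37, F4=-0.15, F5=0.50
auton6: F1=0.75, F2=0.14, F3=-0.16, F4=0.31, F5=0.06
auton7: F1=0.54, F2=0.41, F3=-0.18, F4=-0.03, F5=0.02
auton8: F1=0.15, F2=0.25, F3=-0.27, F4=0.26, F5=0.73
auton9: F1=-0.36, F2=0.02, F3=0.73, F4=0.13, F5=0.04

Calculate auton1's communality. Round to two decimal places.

h² = 0.30² + 0.50² + 0.08² + 0.41² + 0.05² = 0.0900 + 0.2500 + 0.0064 + 0.1681 + 0.0025 = 0.5170

0.52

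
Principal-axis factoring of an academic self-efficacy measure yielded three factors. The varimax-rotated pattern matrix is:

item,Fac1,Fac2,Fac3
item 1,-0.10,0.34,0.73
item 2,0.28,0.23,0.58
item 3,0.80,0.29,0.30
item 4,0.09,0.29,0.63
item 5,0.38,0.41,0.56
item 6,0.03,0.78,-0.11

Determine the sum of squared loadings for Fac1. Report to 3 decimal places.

0.882

SS loadings for Fac1 = (-0.10)² + 0.28² + 0.80² + 0.09² + 0.38² + 0.03² = 0.0100 + 0.0784 + 0.6400 + 0.0081 + 0.1444 + 0.0009 = 0.8818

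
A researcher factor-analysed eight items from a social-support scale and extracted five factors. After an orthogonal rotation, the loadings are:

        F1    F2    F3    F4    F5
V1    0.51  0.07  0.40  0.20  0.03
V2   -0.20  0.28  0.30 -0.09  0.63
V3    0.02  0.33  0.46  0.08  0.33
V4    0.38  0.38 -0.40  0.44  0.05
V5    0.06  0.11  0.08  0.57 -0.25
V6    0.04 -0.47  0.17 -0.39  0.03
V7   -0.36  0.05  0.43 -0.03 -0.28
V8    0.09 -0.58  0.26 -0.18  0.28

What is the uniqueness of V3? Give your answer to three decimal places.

h² = 0.02² + 0.33² + 0.46² + 0.08² + 0.33² = 0.0004 + 0.1089 + 0.2116 + 0.0064 + 0.1089 = 0.4362
Uniqueness u² = 1 − h² = 1 − 0.4362 = 0.5638

0.564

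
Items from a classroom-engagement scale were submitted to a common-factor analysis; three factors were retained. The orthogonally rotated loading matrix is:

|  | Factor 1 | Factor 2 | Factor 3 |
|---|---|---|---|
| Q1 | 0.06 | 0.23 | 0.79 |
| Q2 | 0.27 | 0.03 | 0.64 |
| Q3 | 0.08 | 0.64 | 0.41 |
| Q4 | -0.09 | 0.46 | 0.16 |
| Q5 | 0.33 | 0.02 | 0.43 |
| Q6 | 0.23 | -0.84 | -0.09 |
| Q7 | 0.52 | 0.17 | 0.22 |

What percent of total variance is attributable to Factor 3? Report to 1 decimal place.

SS loadings for Factor 3 = 0.79² + 0.64² + 0.41² + 0.16² + 0.43² + (-0.09)² + 0.22² = 1.4688
With 7 standardized items, total variance = 7. Proportion = 1.4688/7 = 0.2098 → 20.98%.

21.0%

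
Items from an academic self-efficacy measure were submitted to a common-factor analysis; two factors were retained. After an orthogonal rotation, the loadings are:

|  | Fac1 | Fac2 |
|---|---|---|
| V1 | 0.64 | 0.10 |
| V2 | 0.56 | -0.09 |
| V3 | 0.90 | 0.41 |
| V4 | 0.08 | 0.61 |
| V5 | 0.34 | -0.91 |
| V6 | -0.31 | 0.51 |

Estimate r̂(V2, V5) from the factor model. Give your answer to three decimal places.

0.272

r̂ = Σ λ_i·λ_j across factors = (0.56)(0.34) + (-0.09)(-0.91)
  = +0.1904 +0.0819 = 0.2723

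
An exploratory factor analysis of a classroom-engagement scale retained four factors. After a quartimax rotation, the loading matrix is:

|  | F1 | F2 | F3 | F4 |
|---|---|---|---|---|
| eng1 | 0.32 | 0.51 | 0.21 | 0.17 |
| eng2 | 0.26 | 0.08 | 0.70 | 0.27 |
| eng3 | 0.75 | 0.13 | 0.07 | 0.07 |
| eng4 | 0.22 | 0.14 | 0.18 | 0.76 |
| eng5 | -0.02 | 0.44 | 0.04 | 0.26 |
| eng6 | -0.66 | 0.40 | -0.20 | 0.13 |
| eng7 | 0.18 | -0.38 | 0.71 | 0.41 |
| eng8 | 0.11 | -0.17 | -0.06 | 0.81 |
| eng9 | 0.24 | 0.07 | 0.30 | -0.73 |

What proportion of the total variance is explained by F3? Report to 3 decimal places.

SS loadings for F3 = 0.21² + 0.70² + 0.07² + 0.18² + 0.04² + (-0.20)² + 0.71² + (-0.06)² + 0.30² = 1.2107
Proportion of variance = 1.2107 / 9 = 0.1345.

0.135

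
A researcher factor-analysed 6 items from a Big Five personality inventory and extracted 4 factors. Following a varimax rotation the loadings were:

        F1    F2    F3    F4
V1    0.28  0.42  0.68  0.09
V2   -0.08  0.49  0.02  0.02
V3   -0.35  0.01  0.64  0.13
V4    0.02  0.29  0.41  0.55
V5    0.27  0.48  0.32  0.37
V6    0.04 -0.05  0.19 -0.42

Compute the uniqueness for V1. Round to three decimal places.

0.275

h² = 0.28² + 0.42² + 0.68² + 0.09² = 0.0784 + 0.1764 + 0.4624 + 0.0081 = 0.7253
Uniqueness u² = 1 − h² = 1 − 0.7253 = 0.2747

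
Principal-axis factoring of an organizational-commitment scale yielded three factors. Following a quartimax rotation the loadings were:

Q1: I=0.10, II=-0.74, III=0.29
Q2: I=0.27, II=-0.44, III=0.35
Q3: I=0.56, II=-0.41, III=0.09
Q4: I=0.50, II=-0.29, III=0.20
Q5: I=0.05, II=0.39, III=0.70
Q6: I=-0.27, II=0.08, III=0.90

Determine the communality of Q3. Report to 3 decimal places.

0.490

h² = 0.56² + (-0.41)² + 0.09² = 0.3136 + 0.1681 + 0.0081 = 0.4898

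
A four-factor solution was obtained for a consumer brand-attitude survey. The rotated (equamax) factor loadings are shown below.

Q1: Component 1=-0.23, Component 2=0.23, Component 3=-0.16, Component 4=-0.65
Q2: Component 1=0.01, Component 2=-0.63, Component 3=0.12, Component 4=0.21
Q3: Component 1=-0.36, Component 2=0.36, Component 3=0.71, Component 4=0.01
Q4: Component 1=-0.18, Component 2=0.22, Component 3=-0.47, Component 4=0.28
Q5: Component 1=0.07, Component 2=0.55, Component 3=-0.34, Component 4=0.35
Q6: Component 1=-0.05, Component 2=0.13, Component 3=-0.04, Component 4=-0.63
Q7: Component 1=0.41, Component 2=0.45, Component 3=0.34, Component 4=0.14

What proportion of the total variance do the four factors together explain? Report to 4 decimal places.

0.5174

SS loadings by factor: 0.3905, 1.1497, 0.9978, 1.0841; total = 3.6221.
Total variance with 7 standardized items is 7, so the solution explains 3.6221/7 = 0.5174.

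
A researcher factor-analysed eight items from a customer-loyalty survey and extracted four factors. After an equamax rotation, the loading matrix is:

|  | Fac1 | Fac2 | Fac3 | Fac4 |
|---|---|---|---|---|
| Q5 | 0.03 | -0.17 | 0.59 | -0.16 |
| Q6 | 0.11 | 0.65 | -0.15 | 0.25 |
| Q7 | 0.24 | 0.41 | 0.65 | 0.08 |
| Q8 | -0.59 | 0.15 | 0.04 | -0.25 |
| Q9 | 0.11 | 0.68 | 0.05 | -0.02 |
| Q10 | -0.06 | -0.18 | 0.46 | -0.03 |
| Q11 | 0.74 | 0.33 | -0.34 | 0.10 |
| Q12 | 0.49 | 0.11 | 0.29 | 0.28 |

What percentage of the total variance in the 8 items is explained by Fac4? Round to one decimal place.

SS loadings for Fac4 = (-0.16)² + 0.25² + 0.08² + (-0.25)² + (-0.02)² + (-0.03)² + 0.10² + 0.28² = 0.2467
With 8 standardized items, total variance = 8. Proportion = 0.2467/8 = 0.0308 → 3.08%.

3.1%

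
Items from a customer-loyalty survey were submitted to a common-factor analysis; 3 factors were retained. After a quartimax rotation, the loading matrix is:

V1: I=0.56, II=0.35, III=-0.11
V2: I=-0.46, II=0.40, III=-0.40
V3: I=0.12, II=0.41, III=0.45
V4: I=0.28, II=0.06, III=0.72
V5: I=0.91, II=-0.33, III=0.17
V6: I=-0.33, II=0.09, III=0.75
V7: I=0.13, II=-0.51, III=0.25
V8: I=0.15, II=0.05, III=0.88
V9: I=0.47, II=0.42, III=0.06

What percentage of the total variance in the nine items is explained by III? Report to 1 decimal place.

SS loadings for III = (-0.11)² + (-0.40)² + 0.45² + 0.72² + 0.17² + 0.75² + 0.25² + 0.88² + 0.06² = 2.3249
With 9 standardized items, total variance = 9. Proportion = 2.3249/9 = 0.2583 → 25.83%.

25.8%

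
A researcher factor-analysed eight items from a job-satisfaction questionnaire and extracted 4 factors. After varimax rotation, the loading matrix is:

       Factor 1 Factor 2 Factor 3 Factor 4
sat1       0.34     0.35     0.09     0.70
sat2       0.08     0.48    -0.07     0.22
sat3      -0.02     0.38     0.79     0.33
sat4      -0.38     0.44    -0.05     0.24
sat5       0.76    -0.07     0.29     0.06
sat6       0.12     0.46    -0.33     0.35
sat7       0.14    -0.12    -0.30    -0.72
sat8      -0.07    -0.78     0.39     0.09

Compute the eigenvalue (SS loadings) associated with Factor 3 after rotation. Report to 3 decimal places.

SS loadings for Factor 3 = 0.09² + (-0.07)² + 0.79² + (-0.05)² + 0.29² + (-0.33)² + (-0.30)² + 0.39² = 0.0081 + 0.0049 + 0.6241 + 0.0025 + 0.0841 + 0.1089 + 0.0900 + 0.1521 = 1.0747

1.075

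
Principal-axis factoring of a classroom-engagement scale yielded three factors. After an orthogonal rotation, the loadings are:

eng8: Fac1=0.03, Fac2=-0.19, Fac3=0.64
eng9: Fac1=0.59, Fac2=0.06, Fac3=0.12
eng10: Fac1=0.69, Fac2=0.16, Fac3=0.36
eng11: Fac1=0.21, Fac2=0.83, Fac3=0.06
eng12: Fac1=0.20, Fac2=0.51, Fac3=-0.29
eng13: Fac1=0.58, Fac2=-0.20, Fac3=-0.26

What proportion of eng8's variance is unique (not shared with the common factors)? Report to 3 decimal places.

h² = 0.03² + (-0.19)² + 0.64² = 0.0009 + 0.0361 + 0.4096 = 0.4466
Uniqueness u² = 1 − h² = 1 − 0.4466 = 0.5534

0.553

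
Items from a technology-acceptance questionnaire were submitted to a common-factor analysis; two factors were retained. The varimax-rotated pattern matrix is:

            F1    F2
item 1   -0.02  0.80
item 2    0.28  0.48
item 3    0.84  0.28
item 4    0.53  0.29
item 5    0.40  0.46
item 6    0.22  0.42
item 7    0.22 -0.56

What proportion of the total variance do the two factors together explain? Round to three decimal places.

Communalities: 0.6404, 0.3088, 0.7840, 0.3650, 0.3716, 0.2248, 0.3620; Σh² = 3.0566.
Total variance with 7 standardized items is 7, so the solution explains 3.0566/7 = 0.4367.

0.437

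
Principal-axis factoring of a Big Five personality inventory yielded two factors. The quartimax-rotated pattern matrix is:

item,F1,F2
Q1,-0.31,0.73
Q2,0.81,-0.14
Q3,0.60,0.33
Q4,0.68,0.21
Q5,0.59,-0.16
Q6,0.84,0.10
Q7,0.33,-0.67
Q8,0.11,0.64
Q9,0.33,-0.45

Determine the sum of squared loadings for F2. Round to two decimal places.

1.80

SS loadings for F2 = 0.73² + (-0.14)² + 0.33² + 0.21² + (-0.16)² + 0.10² + (-0.67)² + 0.64² + (-0.45)² = 0.5329 + 0.0196 + 0.1089 + 0.0441 + 0.0256 + 0.0100 + 0.4489 + 0.4096 + 0.2025 = 1.8021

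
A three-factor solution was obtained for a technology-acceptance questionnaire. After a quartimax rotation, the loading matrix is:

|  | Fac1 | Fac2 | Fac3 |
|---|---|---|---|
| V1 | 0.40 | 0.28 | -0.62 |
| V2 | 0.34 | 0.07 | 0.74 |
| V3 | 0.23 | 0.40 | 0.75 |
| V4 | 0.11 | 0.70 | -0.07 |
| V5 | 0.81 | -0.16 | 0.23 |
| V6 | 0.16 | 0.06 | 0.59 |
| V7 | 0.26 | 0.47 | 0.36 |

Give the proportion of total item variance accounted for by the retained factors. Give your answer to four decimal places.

0.5862

Communalities: 0.6228, 0.6681, 0.7754, 0.5070, 0.7346, 0.3773, 0.4181; Σh² = 4.1033.
Total variance with 7 standardized items is 7, so the solution explains 4.1033/7 = 0.5862.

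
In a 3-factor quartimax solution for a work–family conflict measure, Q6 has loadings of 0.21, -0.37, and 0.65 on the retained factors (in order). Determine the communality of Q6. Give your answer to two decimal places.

h² = 0.21² + (-0.37)² + 0.65² = 0.0441 + 0.1369 + 0.4225 = 0.6035

0.60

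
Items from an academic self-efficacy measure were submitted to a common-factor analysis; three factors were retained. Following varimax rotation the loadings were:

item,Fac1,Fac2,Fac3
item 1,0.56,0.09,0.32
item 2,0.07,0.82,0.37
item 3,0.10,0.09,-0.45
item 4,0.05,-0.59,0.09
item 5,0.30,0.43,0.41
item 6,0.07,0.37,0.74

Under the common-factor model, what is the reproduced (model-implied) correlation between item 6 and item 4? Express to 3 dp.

-0.148

r̂ = Σ λ_i·λ_j across factors = (0.07)(0.05) + (0.37)(-0.59) + (0.74)(0.09)
  = +0.0035 -0.2183 +0.0666 = -0.1482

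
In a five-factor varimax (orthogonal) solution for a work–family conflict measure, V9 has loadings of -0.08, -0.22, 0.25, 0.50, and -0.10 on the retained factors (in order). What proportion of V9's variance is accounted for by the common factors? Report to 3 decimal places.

h² = (-0.08)² + (-0.22)² + 0.25² + 0.50² + (-0.10)² = 0.0064 + 0.0484 + 0.0625 + 0.2500 + 0.0100 = 0.3773

0.377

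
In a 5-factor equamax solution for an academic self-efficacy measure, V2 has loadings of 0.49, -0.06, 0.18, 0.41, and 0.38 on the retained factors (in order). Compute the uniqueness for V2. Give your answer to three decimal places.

h² = 0.49² + (-0.06)² + 0.18² + 0.41² + 0.38² = 0.2401 + 0.0036 + 0.0324 + 0.1681 + 0.1444 = 0.5886
Uniqueness u² = 1 − h² = 1 − 0.5886 = 0.4114

0.411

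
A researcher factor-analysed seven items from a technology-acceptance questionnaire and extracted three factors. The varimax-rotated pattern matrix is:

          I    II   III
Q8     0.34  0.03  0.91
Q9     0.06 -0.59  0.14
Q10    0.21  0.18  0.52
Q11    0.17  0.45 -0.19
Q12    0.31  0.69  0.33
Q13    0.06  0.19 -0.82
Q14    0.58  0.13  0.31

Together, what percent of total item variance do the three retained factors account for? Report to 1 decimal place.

SS loadings by factor: 0.6283, 1.1130, 2.0316; total = 3.7729.
Total variance with 7 standardized items is 7, so the solution explains 3.7729/7 = 0.5390 = 53.90%.

53.9%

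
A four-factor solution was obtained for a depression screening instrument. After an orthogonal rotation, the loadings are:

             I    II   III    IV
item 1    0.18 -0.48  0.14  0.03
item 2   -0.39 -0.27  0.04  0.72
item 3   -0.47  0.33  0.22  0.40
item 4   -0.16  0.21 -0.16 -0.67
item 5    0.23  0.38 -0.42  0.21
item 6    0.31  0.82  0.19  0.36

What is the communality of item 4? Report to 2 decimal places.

h² = (-0.16)² + 0.21² + (-0.16)² + (-0.67)² = 0.0256 + 0.0441 + 0.0256 + 0.4489 = 0.5442

0.54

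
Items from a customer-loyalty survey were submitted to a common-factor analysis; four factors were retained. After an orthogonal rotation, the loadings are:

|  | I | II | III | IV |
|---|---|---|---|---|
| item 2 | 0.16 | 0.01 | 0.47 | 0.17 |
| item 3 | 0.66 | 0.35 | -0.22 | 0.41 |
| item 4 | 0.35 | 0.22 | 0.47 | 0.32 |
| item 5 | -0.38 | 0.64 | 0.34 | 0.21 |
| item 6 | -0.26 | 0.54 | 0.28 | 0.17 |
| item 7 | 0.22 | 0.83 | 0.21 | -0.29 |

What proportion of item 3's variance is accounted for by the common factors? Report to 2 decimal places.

h² = 0.66² + 0.35² + (-0.22)² + 0.41² = 0.4356 + 0.1225 + 0.0484 + 0.1681 = 0.7746

0.77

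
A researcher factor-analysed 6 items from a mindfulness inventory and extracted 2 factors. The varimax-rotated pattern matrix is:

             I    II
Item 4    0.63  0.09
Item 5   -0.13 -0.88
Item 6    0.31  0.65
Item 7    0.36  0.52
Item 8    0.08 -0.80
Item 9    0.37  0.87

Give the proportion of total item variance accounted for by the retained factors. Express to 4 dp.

Communalities: 0.4050, 0.7913, 0.5186, 0.4000, 0.6464, 0.8938; Σh² = 3.6551.
Total variance with 6 standardized items is 6, so the solution explains 3.6551/6 = 0.6092.

0.6092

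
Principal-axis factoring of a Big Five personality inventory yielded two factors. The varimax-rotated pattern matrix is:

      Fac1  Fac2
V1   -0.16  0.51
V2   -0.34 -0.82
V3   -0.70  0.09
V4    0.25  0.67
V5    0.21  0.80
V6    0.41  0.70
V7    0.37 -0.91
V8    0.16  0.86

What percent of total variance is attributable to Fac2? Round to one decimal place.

SS loadings for Fac2 = 0.51² + (-0.82)² + 0.09² + 0.67² + 0.80² + 0.70² + (-0.91)² + 0.86² = 4.0872
With 8 standardized items, total variance = 8. Proportion = 4.0872/8 = 0.5109 → 51.09%.

51.1%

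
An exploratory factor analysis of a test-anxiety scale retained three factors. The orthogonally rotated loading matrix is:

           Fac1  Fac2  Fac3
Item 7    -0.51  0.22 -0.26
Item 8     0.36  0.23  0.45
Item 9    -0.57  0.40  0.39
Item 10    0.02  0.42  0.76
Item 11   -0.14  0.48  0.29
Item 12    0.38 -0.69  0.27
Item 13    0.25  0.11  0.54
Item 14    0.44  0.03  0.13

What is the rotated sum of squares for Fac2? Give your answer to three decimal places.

SS loadings for Fac2 = 0.22² + 0.23² + 0.40² + 0.42² + 0.48² + (-0.69)² + 0.11² + 0.03² = 0.0484 + 0.0529 + 0.1600 + 0.1764 + 0.2304 + 0.4761 + 0.0121 + 0.0009 = 1.1572

1.157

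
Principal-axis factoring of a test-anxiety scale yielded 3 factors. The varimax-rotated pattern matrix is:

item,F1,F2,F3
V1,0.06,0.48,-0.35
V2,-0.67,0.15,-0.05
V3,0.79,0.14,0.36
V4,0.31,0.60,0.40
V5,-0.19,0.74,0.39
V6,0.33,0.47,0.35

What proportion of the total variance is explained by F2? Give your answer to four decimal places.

0.2335

SS loadings for F2 = 0.48² + 0.15² + 0.14² + 0.60² + 0.74² + 0.47² = 1.4010
Proportion of variance = 1.4010 / 6 = 0.2335.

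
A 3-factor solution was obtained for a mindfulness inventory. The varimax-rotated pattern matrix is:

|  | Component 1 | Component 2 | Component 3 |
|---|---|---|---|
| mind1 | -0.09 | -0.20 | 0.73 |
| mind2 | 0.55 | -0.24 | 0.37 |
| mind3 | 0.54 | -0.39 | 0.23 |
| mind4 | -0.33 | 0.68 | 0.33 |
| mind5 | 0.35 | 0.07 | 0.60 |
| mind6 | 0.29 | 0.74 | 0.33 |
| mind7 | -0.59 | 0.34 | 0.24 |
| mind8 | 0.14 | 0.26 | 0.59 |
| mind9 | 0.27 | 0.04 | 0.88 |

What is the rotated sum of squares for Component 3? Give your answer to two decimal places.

2.48

SS loadings for Component 3 = 0.73² + 0.37² + 0.23² + 0.33² + 0.60² + 0.33² + 0.24² + 0.59² + 0.88² = 0.5329 + 0.1369 + 0.0529 + 0.1089 + 0.3600 + 0.1089 + 0.0576 + 0.3481 + 0.7744 = 2.4806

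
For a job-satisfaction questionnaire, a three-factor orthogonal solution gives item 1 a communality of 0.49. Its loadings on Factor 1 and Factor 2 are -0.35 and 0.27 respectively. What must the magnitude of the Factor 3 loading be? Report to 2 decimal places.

Under orthogonal rotation h² = Σλ², so λ_Factor 3² = h² − (0.1954) = 0.49 − 0.1954 = 0.2946.
|λ| = √0.2946 = 0.5428.

0.54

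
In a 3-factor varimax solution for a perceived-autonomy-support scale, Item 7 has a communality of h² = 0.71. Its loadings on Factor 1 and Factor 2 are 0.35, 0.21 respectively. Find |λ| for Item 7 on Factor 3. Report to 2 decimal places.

Under orthogonal rotation h² = Σλ², so λ_Factor 3² = h² − (0.1666) = 0.71 − 0.1666 = 0.5434.
|λ| = √0.5434 = 0.7372.

0.74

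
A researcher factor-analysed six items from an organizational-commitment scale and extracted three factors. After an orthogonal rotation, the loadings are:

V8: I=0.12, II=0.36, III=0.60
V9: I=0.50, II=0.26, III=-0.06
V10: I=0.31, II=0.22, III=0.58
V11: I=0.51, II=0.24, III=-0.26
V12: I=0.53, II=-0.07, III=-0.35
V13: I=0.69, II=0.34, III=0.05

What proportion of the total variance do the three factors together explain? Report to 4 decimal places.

0.4490

SS loadings by factor: 1.3776, 0.4237, 0.8926; total = 2.6939.
Total variance with 6 standardized items is 6, so the solution explains 2.6939/6 = 0.4490.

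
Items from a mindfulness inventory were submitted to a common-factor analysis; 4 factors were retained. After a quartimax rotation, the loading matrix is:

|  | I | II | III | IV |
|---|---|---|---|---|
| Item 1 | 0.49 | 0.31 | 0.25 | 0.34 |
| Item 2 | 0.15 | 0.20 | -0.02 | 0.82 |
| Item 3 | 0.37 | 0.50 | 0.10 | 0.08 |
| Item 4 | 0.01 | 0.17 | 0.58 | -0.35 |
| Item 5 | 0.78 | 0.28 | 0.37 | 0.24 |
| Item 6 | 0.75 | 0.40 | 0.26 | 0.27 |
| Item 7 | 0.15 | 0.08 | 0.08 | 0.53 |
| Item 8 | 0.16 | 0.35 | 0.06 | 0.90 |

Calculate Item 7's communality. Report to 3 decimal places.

h² = 0.15² + 0.08² + 0.08² + 0.53² = 0.0225 + 0.0064 + 0.0064 + 0.2809 = 0.3162

0.316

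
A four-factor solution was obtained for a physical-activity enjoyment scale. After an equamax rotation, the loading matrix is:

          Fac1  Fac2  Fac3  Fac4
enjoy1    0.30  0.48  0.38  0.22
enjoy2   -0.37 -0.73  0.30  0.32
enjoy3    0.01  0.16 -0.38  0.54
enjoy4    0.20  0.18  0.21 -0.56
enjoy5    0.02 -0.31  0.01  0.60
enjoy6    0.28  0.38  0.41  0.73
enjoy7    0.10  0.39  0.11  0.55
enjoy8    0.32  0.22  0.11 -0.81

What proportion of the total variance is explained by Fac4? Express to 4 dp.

0.3259

SS loadings for Fac4 = 0.22² + 0.32² + 0.54² + (-0.56)² + 0.60² + 0.73² + 0.55² + (-0.81)² = 2.6075
Proportion of variance = 2.6075 / 8 = 0.3259.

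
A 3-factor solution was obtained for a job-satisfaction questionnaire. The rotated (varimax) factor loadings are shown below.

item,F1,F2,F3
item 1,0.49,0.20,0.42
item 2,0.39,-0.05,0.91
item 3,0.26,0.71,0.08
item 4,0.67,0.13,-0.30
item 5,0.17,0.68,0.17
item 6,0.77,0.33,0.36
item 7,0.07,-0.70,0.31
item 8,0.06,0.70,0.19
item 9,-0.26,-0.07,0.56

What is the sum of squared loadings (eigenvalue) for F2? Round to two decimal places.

2.12

SS loadings for F2 = 0.20² + (-0.05)² + 0.71² + 0.13² + 0.68² + 0.33² + (-0.70)² + 0.70² + (-0.07)² = 0.0400 + 0.0025 + 0.5041 + 0.0169 + 0.4624 + 0.1089 + 0.4900 + 0.4900 + 0.0049 = 2.1197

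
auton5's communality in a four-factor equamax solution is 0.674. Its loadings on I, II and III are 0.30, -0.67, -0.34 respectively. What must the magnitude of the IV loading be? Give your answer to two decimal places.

0.14

Under orthogonal rotation h² = Σλ², so λ_IV² = h² − (0.6545) = 0.674 − 0.6545 = 0.0195.
|λ| = √0.0195 = 0.1396.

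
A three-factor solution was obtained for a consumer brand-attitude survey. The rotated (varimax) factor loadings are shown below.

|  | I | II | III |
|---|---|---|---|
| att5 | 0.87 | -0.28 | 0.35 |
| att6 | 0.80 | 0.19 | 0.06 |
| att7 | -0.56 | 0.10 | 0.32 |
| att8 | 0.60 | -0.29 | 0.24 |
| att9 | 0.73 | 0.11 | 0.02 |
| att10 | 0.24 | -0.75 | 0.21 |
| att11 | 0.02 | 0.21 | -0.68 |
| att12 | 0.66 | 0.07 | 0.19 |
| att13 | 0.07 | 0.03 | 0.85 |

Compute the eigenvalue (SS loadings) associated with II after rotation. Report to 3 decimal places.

0.833

SS loadings for II = (-0.28)² + 0.19² + 0.10² + (-0.29)² + 0.11² + (-0.75)² + 0.21² + 0.07² + 0.03² = 0.0784 + 0.0361 + 0.0100 + 0.0841 + 0.0121 + 0.5625 + 0.0441 + 0.0049 + 0.0009 = 0.8331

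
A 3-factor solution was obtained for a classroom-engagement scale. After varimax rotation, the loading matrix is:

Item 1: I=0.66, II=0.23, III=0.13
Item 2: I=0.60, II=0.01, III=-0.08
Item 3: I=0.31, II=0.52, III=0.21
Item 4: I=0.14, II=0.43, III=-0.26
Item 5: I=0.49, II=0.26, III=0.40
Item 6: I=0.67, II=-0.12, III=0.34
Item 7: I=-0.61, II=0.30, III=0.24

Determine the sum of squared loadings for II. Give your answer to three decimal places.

SS loadings for II = 0.23² + 0.01² + 0.52² + 0.43² + 0.26² + (-0.12)² + 0.30² = 0.0529 + 0.0001 + 0.2704 + 0.1849 + 0.0676 + 0.0144 + 0.0900 = 0.6803

0.680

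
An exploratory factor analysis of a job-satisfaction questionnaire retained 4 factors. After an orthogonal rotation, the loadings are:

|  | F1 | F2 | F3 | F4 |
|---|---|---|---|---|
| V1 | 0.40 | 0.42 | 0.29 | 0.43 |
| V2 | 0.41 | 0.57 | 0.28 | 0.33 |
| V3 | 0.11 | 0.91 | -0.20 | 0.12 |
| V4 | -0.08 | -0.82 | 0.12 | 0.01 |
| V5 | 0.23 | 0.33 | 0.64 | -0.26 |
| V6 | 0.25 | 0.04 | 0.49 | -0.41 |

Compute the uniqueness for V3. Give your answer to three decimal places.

h² = 0.11² + 0.91² + (-0.20)² + 0.12² = 0.0121 + 0.8281 + 0.0400 + 0.0144 = 0.8946
Uniqueness u² = 1 − h² = 1 − 0.8946 = 0.1054

0.105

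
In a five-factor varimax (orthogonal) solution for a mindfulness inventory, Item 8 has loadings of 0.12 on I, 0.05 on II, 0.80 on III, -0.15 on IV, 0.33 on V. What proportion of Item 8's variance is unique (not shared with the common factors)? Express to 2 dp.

0.21

h² = 0.12² + 0.05² + 0.80² + (-0.15)² + 0.33² = 0.0144 + 0.0025 + 0.6400 + 0.0225 + 0.1089 = 0.7883
Uniqueness u² = 1 − h² = 1 − 0.7883 = 0.2117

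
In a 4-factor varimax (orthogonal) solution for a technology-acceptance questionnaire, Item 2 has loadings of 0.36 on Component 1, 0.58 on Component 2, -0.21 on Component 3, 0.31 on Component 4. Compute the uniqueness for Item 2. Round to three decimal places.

0.394

h² = 0.36² + 0.58² + (-0.21)² + 0.31² = 0.1296 + 0.3364 + 0.0441 + 0.0961 = 0.6062
Uniqueness u² = 1 − h² = 1 − 0.6062 = 0.3938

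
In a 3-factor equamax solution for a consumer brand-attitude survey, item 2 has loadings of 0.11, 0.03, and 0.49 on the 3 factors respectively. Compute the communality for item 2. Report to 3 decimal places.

h² = 0.11² + 0.03² + 0.49² = 0.0121 + 0.0009 + 0.2401 = 0.2531

0.253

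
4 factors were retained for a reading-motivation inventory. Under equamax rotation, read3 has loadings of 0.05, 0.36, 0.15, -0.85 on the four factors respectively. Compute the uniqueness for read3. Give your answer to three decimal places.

h² = 0.05² + 0.36² + 0.15² + (-0.85)² = 0.0025 + 0.1296 + 0.0225 + 0.7225 = 0.8771
Uniqueness u² = 1 − h² = 1 − 0.8771 = 0.1229

0.123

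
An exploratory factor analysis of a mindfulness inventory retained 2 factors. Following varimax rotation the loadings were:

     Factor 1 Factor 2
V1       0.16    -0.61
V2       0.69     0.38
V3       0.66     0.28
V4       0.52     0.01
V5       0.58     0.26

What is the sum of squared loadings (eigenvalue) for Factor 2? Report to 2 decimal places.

0.66

SS loadings for Factor 2 = (-0.61)² + 0.38² + 0.28² + 0.01² + 0.26² = 0.3721 + 0.1444 + 0.0784 + 0.0001 + 0.0676 = 0.6626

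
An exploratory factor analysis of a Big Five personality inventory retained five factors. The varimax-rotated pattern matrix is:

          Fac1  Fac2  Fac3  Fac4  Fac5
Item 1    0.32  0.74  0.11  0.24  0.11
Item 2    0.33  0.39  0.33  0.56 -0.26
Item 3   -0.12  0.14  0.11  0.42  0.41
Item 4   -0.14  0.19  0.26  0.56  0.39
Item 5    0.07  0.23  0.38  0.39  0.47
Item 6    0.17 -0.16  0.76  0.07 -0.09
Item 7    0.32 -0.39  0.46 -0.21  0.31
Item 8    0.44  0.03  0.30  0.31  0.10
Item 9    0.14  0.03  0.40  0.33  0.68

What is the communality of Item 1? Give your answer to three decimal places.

0.732

h² = 0.32² + 0.74² + 0.11² + 0.24² + 0.11² = 0.1024 + 0.5476 + 0.0121 + 0.0576 + 0.0121 = 0.7318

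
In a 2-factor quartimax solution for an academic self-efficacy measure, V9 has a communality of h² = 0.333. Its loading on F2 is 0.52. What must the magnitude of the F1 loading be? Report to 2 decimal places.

Under orthogonal rotation h² = Σλ², so λ_F1² = h² − (0.2704) = 0.333 − 0.2704 = 0.0626.
|λ| = √0.0626 = 0.2502.

0.25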